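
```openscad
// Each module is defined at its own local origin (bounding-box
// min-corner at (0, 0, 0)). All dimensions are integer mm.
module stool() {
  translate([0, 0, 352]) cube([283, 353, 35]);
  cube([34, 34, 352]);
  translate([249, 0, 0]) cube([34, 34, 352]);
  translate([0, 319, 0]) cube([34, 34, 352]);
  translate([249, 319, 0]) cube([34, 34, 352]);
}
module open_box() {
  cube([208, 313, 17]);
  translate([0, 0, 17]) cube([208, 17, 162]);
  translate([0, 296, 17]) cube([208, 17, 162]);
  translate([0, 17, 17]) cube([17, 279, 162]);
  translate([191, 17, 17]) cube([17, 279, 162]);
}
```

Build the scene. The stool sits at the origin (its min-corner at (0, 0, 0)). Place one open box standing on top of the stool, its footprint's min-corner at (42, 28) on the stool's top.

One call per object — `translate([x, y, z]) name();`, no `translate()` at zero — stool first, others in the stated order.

stool();
translate([42, 28, 387]) open_box();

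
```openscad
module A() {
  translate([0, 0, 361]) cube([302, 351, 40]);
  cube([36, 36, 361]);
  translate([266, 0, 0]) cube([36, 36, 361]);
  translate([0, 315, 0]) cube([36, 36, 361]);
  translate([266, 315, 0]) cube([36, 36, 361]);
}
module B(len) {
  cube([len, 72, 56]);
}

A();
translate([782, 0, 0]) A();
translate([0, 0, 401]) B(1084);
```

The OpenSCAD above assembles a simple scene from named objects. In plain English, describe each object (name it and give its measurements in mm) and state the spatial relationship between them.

A is a simple wooden stool: a rectangular seat 302 mm (x) by 351 mm (y), 40 mm thick, top face at z = 401 mm, on four square legs, each 36×36 mm in cross-section. The legs rest on z = 0, each flush with a corner of the seat.

B is a rectangular beam 1084 mm long (x), 72 mm deep (y), 56 mm thick (z).

The beam spans the tops of two stools placed 480 mm apart, resting at z = 401 mm.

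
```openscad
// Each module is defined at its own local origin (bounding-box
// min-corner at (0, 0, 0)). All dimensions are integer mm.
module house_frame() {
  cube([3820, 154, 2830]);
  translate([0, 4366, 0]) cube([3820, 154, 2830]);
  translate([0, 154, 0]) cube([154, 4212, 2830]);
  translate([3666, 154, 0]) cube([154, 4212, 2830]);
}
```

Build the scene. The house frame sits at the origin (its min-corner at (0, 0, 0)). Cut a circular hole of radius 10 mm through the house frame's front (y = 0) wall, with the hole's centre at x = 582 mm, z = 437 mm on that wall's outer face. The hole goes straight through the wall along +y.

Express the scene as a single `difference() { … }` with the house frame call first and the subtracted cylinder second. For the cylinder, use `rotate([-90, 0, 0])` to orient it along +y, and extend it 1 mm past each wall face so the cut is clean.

difference() {
  house_frame();
  translate([582, -1, 437]) rotate([-90, 0, 0]) cylinder(h = 156, r = 10);
}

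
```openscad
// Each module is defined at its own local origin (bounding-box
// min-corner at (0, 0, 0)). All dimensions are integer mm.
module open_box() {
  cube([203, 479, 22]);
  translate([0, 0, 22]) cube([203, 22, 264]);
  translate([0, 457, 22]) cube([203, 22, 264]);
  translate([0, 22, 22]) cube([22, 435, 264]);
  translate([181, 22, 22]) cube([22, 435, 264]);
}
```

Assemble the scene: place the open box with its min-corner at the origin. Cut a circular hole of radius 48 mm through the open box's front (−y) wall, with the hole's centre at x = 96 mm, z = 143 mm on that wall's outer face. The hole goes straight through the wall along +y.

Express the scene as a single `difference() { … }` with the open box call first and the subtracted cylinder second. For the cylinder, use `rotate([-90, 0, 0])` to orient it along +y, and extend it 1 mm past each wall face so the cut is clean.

difference() {
  open_box();
  translate([96, -1, 143]) rotate([-90, 0, 0]) cylinder(h = 24, r = 48);
}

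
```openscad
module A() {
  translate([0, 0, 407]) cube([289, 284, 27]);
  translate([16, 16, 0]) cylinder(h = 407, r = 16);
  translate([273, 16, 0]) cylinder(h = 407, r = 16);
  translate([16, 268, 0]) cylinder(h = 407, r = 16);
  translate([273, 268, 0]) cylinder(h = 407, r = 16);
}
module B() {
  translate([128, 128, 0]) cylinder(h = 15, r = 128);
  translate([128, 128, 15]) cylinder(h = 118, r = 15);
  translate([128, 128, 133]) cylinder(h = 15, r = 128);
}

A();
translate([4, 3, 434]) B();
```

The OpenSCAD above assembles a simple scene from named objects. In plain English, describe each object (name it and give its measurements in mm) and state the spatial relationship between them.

A is a four-legged stool. The seat is 289×284 mm, 27 mm thick, top at z = 434 mm. It stands on four round legs, each 32 mm in diameter, from z = 0 to the seat underside, each leg's axis is inset half a diameter from the nearest pair of seat edges (so the leg's bounding box is flush with the corner).

B is a spool: two coaxial disc flanges of radius 128 mm and thickness 15 mm, joined by a core cylinder of radius 15 mm and height 118 mm. The lower flange rests on z = 0 and the three cylinders share a vertical axis.

The spool is on top of the stool.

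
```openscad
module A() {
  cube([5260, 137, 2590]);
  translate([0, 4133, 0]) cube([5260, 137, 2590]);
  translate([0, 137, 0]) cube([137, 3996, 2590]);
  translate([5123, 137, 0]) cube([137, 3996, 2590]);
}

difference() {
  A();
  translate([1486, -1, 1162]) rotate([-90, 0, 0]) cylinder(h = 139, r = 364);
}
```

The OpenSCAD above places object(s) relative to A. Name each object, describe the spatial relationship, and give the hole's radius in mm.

A is a house frame. The house frame has a circular hole through its front wall. The hole's radius is 364 mm.

The subtracted cylinder has r = 364 mm.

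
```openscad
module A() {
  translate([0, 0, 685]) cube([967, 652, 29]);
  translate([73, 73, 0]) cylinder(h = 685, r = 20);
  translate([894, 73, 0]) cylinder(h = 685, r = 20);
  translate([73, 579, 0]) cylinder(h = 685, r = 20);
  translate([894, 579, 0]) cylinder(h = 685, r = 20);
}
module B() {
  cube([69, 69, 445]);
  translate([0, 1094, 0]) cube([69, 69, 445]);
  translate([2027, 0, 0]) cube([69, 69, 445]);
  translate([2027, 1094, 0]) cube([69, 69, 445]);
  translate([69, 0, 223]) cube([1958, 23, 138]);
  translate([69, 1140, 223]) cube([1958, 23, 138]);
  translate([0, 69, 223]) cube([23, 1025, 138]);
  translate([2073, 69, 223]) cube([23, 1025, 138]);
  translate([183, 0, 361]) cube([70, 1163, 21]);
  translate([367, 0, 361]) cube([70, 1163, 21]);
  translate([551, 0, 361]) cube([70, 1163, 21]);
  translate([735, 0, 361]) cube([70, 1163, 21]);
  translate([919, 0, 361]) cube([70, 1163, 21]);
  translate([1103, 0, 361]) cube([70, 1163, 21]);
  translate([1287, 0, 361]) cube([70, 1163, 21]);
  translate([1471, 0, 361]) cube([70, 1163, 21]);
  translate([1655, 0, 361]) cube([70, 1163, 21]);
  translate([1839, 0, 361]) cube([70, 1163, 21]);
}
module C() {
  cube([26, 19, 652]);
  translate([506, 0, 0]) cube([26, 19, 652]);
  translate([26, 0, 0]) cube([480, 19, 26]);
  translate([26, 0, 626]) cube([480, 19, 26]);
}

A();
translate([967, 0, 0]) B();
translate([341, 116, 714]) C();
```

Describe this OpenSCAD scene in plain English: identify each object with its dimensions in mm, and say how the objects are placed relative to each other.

A is a table: top 967 mm (x) × 652 mm (y), 29 mm thick, upper face at z = 714 mm, on four round legs of 40 mm diameter, each leg's bounding box inset 53 mm from the nearest pair of top edges, running from z = 0 to the bottom of the top.

B is a bed frame 2096 mm long (x) by 1163 mm wide (y). Four 69×69 mm corner posts, 445 mm tall, at the corners of the footprint. Four rails of 23 mm thickness and 138 mm height run between adjacent posts with their undersides at z = 223 mm, their outer faces flush with the outside of the frame (the two x-running rails run between the posts' inner faces; the two y-running rails run between the posts' inner faces). 10 slats, each 70 mm wide (x) and 21 mm thick, lie across the top of the two x-running rails, running the full 1163 mm width of the frame in y; the slats are evenly spaced along x between the inner faces of the end posts with equal gaps (rounded down to the nearest mm) at the −x end and between each pair — any rounding remainder accumulates at the +x end.

C is a rectangular picture frame lying in the x–z plane (depth along y). The opening is 480 mm wide (x) by 600 mm tall (z), surrounded by a border 26 mm wide on all four sides. The frame is 19 mm deep and is made of two full-height vertical stiles with two horizontal rails fitted between them.

The bed frame is against the table's +x side, with their −y faces flush. The picture frame is on top of the table.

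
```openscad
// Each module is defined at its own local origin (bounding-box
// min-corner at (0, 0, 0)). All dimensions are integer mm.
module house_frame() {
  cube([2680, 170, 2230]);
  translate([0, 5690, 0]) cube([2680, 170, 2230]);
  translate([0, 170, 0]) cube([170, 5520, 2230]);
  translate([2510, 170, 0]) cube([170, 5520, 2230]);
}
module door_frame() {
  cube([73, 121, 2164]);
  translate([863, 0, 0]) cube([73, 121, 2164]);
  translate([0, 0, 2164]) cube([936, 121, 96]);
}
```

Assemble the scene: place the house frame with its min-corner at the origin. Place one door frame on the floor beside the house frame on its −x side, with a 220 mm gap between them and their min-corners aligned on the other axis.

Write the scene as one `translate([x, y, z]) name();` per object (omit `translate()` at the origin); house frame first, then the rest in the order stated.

house_frame();
translate([-1156, 0, 0]) door_frame();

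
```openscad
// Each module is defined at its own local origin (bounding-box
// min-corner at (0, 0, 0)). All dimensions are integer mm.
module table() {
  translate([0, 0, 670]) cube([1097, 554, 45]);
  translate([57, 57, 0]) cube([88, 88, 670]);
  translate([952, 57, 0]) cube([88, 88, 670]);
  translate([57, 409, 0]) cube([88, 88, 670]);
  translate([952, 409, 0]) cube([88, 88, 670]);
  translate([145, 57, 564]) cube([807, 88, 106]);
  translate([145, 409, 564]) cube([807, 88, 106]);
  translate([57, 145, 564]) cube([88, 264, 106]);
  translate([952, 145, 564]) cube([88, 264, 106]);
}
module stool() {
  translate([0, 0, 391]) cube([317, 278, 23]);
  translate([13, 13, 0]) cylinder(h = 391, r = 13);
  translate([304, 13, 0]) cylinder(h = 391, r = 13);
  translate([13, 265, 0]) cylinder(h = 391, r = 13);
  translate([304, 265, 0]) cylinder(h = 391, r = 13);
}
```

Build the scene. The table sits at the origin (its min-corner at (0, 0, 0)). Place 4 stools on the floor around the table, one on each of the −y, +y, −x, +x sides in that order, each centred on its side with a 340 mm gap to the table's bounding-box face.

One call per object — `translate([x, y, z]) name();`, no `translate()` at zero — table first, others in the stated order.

table();
translate([390, -618, 0]) stool();
translate([390, 894, 0]) stool();
translate([-657, 138, 0]) stool();
translate([1437, 138, 0]) stool();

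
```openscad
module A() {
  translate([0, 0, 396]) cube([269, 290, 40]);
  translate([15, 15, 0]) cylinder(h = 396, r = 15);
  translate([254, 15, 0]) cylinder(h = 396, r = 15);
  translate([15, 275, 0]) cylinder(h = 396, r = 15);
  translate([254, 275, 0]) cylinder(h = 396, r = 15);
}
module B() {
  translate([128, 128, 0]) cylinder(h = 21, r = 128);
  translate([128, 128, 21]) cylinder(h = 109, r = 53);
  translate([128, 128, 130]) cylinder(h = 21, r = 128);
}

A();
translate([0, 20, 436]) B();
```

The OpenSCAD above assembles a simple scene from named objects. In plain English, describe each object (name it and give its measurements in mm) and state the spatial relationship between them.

A is a four-legged stool. The seat is 269×290 mm, 40 mm thick, top at z = 436 mm. It stands on four round legs, each 30 mm in diameter, from z = 0 to the seat underside, each leg's axis is inset half a diameter from the nearest pair of seat edges (so the leg's bounding box is flush with the corner).

B is a spool: two coaxial disc flanges of radius 128 mm and thickness 21 mm, joined by a core cylinder of radius 53 mm and height 109 mm. The lower flange rests on z = 0 and the three cylinders share a vertical axis.

The spool is on top of the stool.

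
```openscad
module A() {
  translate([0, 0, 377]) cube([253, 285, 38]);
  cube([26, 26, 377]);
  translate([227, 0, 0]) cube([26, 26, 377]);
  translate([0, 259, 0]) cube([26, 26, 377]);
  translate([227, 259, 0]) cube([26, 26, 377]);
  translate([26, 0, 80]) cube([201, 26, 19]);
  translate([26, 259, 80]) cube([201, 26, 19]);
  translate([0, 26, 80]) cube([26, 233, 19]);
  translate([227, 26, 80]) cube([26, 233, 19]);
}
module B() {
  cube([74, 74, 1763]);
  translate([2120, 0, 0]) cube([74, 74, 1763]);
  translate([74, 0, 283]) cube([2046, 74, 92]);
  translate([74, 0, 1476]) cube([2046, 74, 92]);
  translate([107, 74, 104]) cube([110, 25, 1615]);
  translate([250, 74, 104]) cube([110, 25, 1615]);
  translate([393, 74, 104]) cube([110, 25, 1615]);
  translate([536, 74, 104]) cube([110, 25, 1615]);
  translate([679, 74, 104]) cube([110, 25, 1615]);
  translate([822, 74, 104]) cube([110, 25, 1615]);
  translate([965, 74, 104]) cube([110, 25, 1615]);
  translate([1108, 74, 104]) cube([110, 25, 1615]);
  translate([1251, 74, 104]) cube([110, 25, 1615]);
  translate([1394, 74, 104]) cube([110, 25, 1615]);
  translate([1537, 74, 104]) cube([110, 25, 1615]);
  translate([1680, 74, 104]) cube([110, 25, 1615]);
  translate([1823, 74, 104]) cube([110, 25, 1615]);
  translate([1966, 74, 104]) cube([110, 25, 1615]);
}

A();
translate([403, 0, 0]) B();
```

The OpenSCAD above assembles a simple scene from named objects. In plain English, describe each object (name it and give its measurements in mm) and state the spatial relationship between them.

A is a four-legged stool. The seat is 253×285 mm, 38 mm thick, top at z = 415 mm. It stands on four square legs, each 26×26 mm in cross-section, from z = 0 to the seat underside, each flush with a corner of the seat. Four stretchers, 26 mm wide and 19 mm tall, connect adjacent legs with their undersides at z = 80 mm, each running between the inner faces of the legs it joins and aligned with the legs' outer faces on the other axis.

B is a fence section. Two 74×74 mm posts, 1763 mm tall, stand on the floor with a clear span of 2046 mm between their inner faces. Two horizontal rails of 74×92 mm section span the gap between the posts with their undersides at z = 283 mm and z = 1476 mm, flush with the posts' −y face. 14 pickets, each 110 mm wide, 25 mm thick and 1615 mm tall, are fixed to the +y face of the rails with their bottoms at z = 104 mm, evenly spaced across the span with equal gaps (rounded down to the nearest mm) at the −x end and between each pair — any rounding remainder accumulates at the +x end.

The fence section is on the floor beside the stool on its +x side.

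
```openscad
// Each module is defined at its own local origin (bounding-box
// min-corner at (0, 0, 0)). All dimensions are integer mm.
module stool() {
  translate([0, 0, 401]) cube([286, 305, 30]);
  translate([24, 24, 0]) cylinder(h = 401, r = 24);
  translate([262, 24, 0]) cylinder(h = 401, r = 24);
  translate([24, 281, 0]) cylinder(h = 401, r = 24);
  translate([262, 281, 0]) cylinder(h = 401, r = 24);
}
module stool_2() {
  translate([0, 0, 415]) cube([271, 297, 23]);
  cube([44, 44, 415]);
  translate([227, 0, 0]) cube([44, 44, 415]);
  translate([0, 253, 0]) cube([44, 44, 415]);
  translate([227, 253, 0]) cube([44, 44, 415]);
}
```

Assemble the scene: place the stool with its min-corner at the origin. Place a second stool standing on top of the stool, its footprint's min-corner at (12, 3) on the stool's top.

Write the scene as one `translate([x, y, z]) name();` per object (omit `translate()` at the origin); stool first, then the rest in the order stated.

stool();
translate([12, 3, 431]) stool_2();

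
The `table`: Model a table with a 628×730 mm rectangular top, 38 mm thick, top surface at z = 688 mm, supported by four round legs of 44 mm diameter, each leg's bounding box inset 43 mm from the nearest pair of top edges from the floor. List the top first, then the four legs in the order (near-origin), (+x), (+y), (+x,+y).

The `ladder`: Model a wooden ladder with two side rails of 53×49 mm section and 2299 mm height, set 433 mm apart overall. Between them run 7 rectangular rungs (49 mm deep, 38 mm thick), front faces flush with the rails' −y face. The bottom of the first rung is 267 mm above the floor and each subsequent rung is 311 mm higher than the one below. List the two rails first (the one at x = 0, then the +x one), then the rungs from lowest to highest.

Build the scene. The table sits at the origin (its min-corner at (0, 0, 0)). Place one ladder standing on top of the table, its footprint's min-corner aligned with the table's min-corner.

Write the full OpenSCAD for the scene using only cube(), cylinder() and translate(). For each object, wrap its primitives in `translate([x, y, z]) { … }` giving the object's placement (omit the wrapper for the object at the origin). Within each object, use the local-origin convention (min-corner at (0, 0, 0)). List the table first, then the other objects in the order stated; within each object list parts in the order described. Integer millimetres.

translate([0, 0, 650]) cube([628, 730, 38]);
translate([65, 65, 0]) cylinder(h = 650, r = 22);
translate([563, 65, 0]) cylinder(h = 650, r = 22);
translate([65, 665, 0]) cylinder(h = 650, r = 22);
translate([563, 665, 0]) cylinder(h = 650, r = 22);
translate([0, 0, 688]) {
  cube([53, 49, 2299]);
  translate([380, 0, 0]) cube([53, 49, 2299]);
  translate([53, 0, 267]) cube([327, 49, 38]);
  translate([53, 0, 578]) cube([327, 49, 38]);
  translate([53, 0, 889]) cube([327, 49, 38]);
  translate([53, 0, 1200]) cube([327, 49, 38]);
  translate([53, 0, 1511]) cube([327, 49, 38]);
  translate([53, 0, 1822]) cube([327, 49, 38]);
  translate([53, 0, 2133]) cube([327, 49, 38]);
}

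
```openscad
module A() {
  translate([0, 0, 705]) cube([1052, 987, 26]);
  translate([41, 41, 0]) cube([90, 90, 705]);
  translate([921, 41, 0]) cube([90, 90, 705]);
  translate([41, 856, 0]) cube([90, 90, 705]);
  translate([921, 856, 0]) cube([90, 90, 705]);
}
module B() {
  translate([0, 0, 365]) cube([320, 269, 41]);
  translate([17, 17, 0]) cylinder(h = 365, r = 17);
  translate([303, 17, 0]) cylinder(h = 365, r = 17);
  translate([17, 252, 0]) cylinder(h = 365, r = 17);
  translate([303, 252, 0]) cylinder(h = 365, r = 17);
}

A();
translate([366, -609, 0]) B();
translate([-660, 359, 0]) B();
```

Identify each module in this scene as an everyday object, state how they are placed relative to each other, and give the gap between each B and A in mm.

A is a table. B is a stool. Two stools sit around the table at the −y, −x sides. The gap between each stool and the table is 340 mm.

Each stool's nearest face is 340 mm from the table's bounding box.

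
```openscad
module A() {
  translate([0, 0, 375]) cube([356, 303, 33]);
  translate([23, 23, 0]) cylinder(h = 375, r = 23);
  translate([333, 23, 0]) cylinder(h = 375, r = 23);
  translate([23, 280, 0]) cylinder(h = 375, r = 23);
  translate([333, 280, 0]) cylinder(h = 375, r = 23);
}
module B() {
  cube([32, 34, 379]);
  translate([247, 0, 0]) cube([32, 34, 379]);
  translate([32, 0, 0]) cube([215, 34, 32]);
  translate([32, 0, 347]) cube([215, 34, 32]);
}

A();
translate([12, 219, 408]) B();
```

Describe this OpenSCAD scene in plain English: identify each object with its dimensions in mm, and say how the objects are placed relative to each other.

A is a simple wooden stool: a rectangular seat 356 mm (x) by 303 mm (y), 33 mm thick, top face at z = 408 mm, on four round legs, each 46 mm in diameter. The legs rest on z = 0, each leg's axis is inset half a diameter from the nearest pair of seat edges (so the leg's bounding box is flush with the corner).

B is a rectangular picture frame lying in the x–z plane (depth along y). The opening is 215 mm wide (x) by 315 mm tall (z), surrounded by a border 32 mm wide on all four sides. The frame is 34 mm deep and is made of two full-height vertical stiles with two horizontal rails fitted between them.

The picture frame is on top of the stool.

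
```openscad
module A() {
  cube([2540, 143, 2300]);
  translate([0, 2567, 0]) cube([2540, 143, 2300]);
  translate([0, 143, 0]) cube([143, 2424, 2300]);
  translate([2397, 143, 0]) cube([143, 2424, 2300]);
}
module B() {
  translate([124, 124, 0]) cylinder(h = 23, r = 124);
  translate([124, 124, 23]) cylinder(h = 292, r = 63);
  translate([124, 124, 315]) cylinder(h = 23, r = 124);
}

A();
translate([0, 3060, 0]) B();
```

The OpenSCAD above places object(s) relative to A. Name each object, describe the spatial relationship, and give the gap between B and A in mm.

A is a house frame. B is a spool. The spool is on the floor beside the house frame on its +y side. The gap between the spool and the house frame is 350 mm.

The spool's nearest face is 350 mm from the house frame's +y face.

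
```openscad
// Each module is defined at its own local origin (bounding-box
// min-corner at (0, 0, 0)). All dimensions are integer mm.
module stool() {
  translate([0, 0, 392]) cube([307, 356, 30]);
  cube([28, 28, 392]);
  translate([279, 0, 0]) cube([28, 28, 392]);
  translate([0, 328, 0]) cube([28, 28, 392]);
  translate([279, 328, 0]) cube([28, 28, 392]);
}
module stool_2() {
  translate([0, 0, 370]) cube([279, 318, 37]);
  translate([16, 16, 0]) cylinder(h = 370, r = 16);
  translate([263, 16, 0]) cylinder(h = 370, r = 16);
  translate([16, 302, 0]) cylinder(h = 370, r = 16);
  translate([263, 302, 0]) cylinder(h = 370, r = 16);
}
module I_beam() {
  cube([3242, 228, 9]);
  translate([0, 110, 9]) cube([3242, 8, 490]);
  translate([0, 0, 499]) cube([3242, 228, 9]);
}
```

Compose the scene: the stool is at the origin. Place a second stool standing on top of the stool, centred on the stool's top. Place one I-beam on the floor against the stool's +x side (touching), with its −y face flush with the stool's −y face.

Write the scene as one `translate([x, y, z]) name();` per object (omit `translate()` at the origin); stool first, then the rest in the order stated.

stool();
translate([14, 19, 422]) stool_2();
translate([307, 0, 0]) I_beam();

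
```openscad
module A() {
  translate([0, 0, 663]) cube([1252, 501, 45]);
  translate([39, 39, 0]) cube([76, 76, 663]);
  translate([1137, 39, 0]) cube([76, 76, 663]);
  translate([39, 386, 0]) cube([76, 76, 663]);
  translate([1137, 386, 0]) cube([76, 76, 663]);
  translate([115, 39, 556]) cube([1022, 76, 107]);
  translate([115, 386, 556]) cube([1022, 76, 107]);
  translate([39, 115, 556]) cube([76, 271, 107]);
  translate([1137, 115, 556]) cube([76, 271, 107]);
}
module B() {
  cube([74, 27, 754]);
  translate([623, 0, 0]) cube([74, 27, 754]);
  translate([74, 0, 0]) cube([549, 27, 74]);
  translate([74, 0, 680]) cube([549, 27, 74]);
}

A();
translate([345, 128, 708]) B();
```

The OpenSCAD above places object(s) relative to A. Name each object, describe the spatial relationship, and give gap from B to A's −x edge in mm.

A is a table. B is a picture frame. The picture frame is on top of the table. The gap from the picture frame to the table's −x edge is 345 mm.

The picture frame's min-x is at 345; the table's min-x is 0; gap = 345 mm.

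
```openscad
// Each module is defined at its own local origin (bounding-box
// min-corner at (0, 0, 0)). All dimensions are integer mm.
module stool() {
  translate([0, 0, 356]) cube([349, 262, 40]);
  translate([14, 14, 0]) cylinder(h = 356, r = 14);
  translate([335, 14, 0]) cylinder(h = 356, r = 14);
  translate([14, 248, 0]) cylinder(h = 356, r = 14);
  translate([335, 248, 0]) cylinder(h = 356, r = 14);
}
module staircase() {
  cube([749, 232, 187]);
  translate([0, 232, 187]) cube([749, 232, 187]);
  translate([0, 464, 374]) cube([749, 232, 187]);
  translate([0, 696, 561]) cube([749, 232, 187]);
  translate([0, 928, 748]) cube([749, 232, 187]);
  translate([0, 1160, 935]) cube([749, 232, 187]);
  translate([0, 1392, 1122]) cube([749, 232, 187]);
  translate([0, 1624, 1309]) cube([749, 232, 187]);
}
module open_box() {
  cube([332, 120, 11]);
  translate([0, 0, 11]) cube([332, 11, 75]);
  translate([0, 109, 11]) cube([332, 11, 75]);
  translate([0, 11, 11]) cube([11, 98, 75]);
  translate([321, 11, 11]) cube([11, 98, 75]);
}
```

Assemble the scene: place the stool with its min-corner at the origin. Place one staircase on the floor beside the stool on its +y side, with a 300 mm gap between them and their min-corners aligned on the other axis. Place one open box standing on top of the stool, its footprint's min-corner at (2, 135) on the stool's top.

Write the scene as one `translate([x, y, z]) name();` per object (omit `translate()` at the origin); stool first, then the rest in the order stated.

stool();
translate([0, 562, 0]) staircase();
translate([2, 135, 396]) open_box();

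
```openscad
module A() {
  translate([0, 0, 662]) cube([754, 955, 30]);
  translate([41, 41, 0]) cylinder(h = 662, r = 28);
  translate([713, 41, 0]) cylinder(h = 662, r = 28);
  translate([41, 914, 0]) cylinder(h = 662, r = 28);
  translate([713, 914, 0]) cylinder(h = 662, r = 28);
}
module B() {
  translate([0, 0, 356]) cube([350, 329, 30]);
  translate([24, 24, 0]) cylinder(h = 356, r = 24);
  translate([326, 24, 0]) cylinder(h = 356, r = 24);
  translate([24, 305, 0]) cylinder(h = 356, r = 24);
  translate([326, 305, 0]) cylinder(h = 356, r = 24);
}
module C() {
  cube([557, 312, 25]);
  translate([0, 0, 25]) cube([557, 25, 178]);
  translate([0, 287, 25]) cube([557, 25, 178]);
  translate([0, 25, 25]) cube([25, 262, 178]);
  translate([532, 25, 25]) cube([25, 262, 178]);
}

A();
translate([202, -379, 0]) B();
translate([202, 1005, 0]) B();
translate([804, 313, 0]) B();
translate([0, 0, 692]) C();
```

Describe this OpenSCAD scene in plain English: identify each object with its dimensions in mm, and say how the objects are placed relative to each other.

A is a table: top 754 mm (x) × 955 mm (y), 30 mm thick, upper face at z = 692 mm, on four round legs of 56 mm diameter, each leg's bounding box inset 13 mm from the nearest pair of top edges, running from z = 0 to the bottom of the top.

B is a four-legged stool. The seat is 350×329 mm, 30 mm thick, top at z = 386 mm. It stands on four round legs, each 48 mm in diameter, from z = 0 to the seat underside, each leg's axis is inset half a diameter from the nearest pair of seat edges (so the leg's bounding box is flush with the corner).

C is an open storage box with external size 557×312×203 mm and wall thickness 25 mm (the base is also 25 mm thick). The base covers the whole footprint; the four walls stand on the base, with the y-facing walls full-width and the x-facing walls fitting between their inner faces.

Three stools sit around the table at the −y, +y, +x sides. The open box is on top of the table.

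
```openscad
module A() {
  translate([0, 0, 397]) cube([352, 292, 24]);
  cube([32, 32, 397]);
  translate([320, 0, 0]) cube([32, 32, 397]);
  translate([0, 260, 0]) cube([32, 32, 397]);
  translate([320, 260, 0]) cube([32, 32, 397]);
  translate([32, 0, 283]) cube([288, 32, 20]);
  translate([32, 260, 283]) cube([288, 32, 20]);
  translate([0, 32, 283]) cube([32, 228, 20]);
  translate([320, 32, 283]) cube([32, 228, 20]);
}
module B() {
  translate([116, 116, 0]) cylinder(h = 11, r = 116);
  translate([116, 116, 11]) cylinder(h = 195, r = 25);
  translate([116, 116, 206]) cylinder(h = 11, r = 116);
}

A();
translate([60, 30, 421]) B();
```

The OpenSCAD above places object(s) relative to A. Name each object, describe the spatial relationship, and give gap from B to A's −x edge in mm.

A is a stool. B is a spool. The spool is on top of the stool, centred. The gap from the spool to the stool's −x edge is 60 mm.

The spool's min-x is at 60; the stool's min-x is 0; gap = 60 mm.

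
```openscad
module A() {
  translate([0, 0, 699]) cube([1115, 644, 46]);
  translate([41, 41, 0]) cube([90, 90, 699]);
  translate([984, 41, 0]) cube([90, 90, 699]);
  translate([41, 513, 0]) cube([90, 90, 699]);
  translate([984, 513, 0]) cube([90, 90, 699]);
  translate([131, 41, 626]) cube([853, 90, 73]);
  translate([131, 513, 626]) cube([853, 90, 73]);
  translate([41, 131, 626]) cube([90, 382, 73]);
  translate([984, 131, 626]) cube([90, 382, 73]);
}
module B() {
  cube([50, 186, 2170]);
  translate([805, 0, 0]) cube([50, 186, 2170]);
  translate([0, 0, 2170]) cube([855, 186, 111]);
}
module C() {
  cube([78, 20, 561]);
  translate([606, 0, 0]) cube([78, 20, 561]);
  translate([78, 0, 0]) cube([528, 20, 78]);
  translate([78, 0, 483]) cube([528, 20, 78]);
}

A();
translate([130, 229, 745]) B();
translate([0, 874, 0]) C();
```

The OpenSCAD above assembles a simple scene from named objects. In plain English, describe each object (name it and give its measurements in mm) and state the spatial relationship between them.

A is a rectangular dining table. The top is 1115×644×46 mm with its upper surface at z = 745 mm. It stands on four 90×90 mm square legs, each inset 41 mm from the nearest pair of top edges, running from the floor to the underside of the top. Four apron rails, 90 mm thick and 73 mm tall, run between adjacent legs with their top edges flush with the underside of the top and their outer faces flush with the legs' outer faces.

B is a rectangular door frame: two vertical jambs of 50×186 mm section, 2170 mm tall, with a clear opening 755 mm wide between their inner faces. A header 111 mm tall and 186 mm deep lies on top of the jambs and spans the full outside width.

C is a rectangular picture frame lying in the x–z plane (depth along y). The opening is 528 mm wide (x) by 405 mm tall (z), surrounded by a border 78 mm wide on all four sides. The frame is 20 mm deep and is made of two full-height vertical stiles with two horizontal rails fitted between them.

The door frame is on top of the table, centred. The picture frame is on the floor beside the table on its +y side.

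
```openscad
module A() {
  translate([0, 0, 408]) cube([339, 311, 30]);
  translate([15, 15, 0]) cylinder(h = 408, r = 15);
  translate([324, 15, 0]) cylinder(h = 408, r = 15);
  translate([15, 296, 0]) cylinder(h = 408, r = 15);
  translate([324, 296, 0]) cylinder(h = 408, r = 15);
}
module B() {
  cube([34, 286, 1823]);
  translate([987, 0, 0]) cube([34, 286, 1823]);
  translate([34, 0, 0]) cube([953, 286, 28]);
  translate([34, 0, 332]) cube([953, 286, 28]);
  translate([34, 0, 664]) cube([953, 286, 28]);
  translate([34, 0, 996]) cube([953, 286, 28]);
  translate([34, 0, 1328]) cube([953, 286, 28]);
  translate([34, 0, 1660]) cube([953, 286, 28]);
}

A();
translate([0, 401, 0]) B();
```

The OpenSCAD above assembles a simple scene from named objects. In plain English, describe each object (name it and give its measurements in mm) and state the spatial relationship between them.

A is a four-legged stool. The seat is a 339×311×30 mm slab whose top surface is at z = 438 mm; four round legs, each 30 mm in diameter, run from the floor (z = 0) to the underside of the seat, each leg's axis is inset half a diameter from the nearest pair of seat edges (so the leg's bounding box is flush with the corner).

B is an open bookshelf. Two side panels, each 34 mm thick, 286 mm deep and 1823 mm tall, stand 1021 mm apart (outside-to-outside). Between them sit 6 shelves, each 28 mm thick and 286 mm deep, spanning the full gap between the sides. The bottom shelf rests on the floor (its underside at z = 0) and the clear gap between one shelf's top and the next shelf's underside is 304 mm.

The bookshelf is on the floor beside the stool on its +y side.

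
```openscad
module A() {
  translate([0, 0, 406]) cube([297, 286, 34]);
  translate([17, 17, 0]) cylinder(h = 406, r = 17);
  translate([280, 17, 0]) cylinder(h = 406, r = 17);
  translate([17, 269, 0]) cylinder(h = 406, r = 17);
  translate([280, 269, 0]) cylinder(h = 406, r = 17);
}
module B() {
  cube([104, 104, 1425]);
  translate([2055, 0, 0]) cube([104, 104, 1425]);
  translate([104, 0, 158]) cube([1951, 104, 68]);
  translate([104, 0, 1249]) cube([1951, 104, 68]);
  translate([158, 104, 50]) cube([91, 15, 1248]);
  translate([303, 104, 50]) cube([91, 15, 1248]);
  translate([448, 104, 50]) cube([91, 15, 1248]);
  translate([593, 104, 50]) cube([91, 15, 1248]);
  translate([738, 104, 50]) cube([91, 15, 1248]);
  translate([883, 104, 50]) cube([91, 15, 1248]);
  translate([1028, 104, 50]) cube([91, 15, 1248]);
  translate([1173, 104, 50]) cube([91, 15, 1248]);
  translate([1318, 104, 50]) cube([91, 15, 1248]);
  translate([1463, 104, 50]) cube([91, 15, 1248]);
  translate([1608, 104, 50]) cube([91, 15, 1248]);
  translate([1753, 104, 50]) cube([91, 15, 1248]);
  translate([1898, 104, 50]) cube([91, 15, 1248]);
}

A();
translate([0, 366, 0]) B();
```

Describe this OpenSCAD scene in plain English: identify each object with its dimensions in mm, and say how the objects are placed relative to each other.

A is a four-legged stool. The seat is a 297×286×34 mm slab whose top surface is at z = 440 mm; four round legs, each 34 mm in diameter, run from the floor (z = 0) to the underside of the seat, each leg's axis is inset half a diameter from the nearest pair of seat edges (so the leg's bounding box is flush with the corner).

B is a fence section. Two 104×104 mm posts, 1425 mm tall, stand on the floor with a clear span of 1951 mm between their inner faces. Two horizontal rails of 104×68 mm section span the gap between the posts with their undersides at z = 158 mm and z = 1249 mm, flush with the posts' −y face. 13 pickets, each 91 mm wide, 15 mm thick and 1248 mm tall, are fixed to the +y face of the rails with their bottoms at z = 50 mm, evenly spaced across the span with equal gaps (rounded down to the nearest mm) at the −x end and between each pair — any rounding remainder accumulates at the +x end.

The fence section is on the floor beside the stool on its +y side.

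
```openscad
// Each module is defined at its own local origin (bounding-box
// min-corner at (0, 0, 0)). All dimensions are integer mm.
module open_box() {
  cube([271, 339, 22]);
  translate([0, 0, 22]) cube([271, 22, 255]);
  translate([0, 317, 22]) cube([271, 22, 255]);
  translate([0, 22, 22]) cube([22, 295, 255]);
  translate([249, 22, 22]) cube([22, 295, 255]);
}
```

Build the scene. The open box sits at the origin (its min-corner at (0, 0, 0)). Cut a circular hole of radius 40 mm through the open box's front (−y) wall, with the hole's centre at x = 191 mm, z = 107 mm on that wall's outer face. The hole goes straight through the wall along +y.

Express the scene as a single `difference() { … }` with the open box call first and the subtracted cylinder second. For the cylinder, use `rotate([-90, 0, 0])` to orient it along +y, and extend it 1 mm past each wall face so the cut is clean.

difference() {
  open_box();
  translate([191, -1, 107]) rotate([-90, 0, 0]) cylinder(h = 24, r = 40);
}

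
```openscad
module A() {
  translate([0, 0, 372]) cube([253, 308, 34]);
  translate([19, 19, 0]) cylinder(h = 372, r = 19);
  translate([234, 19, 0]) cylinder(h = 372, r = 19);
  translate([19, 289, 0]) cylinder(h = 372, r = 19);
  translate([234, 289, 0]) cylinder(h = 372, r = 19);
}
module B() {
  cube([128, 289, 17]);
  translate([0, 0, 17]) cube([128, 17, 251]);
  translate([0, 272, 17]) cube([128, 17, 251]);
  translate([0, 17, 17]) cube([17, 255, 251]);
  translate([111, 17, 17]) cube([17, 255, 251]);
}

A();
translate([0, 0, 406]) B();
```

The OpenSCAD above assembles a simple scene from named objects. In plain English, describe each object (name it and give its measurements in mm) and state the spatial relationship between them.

A is a four-legged stool. The seat is 253×308 mm, 34 mm thick, top at z = 406 mm. It stands on four round legs, each 38 mm in diameter, from z = 0 to the seat underside, each leg's axis is inset half a diameter from the nearest pair of seat edges (so the leg's bounding box is flush with the corner).

B is an open storage box with external size 128×289×268 mm and wall thickness 17 mm (the base is also 17 mm thick). The base covers the whole footprint; the four walls stand on the base, with the y-facing walls full-width and the x-facing walls fitting between their inner faces.

The open box is on top of the stool.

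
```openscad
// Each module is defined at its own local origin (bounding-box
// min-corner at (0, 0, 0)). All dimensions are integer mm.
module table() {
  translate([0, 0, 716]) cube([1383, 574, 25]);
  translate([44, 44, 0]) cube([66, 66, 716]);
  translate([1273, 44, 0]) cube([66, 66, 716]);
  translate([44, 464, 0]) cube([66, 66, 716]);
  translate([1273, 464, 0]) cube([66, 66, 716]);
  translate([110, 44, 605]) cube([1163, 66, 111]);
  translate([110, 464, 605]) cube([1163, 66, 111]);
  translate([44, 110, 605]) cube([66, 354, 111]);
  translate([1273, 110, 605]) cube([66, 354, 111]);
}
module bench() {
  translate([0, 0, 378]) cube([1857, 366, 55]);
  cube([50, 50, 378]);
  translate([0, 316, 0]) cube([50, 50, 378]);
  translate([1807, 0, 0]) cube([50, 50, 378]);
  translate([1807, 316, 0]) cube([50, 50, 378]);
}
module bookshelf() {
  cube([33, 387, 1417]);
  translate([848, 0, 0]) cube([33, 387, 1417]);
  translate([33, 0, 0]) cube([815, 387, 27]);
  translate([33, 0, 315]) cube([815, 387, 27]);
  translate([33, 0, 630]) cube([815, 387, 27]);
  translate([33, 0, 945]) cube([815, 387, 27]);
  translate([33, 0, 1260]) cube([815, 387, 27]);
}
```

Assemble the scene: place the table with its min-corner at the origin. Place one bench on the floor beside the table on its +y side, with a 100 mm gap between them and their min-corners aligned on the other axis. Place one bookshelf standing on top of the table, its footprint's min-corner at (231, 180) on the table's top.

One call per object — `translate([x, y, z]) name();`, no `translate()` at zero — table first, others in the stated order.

table();
translate([0, 674, 0]) bench();
translate([231, 180, 741]) bookshelf();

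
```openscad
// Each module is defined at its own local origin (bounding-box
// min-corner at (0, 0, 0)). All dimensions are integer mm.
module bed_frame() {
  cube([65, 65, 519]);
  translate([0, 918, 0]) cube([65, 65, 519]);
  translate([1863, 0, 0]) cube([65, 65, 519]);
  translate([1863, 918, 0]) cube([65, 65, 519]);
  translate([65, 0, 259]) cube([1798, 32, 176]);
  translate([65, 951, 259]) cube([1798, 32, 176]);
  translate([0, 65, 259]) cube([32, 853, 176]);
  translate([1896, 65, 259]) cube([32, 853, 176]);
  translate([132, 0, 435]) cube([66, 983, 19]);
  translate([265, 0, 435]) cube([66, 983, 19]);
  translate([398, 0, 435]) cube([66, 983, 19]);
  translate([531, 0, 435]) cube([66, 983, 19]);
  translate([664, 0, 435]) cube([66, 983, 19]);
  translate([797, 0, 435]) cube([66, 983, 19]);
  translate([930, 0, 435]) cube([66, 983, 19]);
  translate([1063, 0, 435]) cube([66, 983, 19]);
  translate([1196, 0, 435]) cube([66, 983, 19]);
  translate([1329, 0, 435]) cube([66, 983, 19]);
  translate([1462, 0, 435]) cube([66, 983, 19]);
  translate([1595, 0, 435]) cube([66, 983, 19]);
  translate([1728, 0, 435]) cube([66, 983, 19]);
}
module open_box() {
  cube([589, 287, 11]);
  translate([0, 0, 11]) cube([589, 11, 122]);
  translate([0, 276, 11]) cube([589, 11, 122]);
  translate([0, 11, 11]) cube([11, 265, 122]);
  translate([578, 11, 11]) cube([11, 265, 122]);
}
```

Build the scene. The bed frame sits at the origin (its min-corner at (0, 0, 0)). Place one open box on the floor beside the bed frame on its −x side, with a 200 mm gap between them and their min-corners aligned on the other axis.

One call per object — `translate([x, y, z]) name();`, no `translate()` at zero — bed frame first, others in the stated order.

bed_frame();
translate([-789, 0, 0]) open_box();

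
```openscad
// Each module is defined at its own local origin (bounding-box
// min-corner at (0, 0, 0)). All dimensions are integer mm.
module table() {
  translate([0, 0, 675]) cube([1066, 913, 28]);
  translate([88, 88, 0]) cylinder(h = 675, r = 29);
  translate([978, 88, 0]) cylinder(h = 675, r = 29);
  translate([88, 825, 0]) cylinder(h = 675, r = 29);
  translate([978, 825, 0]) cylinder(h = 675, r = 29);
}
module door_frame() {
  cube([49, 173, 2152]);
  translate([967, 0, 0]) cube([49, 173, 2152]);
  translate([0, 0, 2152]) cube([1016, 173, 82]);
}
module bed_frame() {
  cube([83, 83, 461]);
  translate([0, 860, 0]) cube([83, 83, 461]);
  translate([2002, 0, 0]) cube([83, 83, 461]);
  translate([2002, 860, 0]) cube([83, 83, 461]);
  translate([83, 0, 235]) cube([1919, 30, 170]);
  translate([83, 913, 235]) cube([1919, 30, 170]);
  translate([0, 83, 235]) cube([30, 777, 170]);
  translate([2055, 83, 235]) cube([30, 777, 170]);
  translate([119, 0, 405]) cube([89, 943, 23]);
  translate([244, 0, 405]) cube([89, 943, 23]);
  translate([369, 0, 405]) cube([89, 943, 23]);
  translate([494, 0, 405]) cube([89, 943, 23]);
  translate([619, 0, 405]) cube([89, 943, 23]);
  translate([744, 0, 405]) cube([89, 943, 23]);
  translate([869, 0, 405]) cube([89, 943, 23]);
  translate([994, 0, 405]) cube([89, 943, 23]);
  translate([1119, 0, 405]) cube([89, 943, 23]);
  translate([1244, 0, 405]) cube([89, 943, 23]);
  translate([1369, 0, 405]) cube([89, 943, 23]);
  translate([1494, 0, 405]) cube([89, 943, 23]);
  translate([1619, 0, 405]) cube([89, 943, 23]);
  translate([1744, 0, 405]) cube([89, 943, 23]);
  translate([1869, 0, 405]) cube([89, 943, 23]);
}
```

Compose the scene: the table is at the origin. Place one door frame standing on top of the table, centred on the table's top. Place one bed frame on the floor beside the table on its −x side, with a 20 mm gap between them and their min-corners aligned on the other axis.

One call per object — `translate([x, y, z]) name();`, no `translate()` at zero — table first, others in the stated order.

table();
translate([25, 370, 703]) door_frame();
translate([-2105, 0, 0]) bed_frame();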